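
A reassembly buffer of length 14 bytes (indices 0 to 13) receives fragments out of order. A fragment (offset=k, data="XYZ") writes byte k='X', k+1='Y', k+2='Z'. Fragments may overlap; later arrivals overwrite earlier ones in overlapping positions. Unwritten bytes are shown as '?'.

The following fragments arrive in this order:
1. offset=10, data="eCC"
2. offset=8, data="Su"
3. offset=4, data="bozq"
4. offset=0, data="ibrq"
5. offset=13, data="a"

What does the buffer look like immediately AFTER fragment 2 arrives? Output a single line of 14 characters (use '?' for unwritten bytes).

Answer: ????????SueCC?

Derivation:
Fragment 1: offset=10 data="eCC" -> buffer=??????????eCC?
Fragment 2: offset=8 data="Su" -> buffer=????????SueCC?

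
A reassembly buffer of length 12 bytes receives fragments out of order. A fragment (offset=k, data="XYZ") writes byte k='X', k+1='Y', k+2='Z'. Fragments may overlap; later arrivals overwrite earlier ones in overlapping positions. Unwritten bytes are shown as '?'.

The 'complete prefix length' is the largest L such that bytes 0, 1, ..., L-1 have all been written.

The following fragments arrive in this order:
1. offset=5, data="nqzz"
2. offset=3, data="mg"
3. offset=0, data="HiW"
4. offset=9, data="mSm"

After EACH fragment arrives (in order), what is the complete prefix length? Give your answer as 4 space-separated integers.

Answer: 0 0 9 12

Derivation:
Fragment 1: offset=5 data="nqzz" -> buffer=?????nqzz??? -> prefix_len=0
Fragment 2: offset=3 data="mg" -> buffer=???mgnqzz??? -> prefix_len=0
Fragment 3: offset=0 data="HiW" -> buffer=HiWmgnqzz??? -> prefix_len=9
Fragment 4: offset=9 data="mSm" -> buffer=HiWmgnqzzmSm -> prefix_len=12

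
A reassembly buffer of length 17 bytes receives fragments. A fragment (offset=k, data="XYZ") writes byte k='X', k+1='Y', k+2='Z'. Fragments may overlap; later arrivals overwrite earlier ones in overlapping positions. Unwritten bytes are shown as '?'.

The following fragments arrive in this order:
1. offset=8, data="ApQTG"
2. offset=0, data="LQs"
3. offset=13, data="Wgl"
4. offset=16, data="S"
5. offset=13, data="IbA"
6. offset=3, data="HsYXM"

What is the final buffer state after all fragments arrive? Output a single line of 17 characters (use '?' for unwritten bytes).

Answer: LQsHsYXMApQTGIbAS

Derivation:
Fragment 1: offset=8 data="ApQTG" -> buffer=????????ApQTG????
Fragment 2: offset=0 data="LQs" -> buffer=LQs?????ApQTG????
Fragment 3: offset=13 data="Wgl" -> buffer=LQs?????ApQTGWgl?
Fragment 4: offset=16 data="S" -> buffer=LQs?????ApQTGWglS
Fragment 5: offset=13 data="IbA" -> buffer=LQs?????ApQTGIbAS
Fragment 6: offset=3 data="HsYXM" -> buffer=LQsHsYXMApQTGIbAS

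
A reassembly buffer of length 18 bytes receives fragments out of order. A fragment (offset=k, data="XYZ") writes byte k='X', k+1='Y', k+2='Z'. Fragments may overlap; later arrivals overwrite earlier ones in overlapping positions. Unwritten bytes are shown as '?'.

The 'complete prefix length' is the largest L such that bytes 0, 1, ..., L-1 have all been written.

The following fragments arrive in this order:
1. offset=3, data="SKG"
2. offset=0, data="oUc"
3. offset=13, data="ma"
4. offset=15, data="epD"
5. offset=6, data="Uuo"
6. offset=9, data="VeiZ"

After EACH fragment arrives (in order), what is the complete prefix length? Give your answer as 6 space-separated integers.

Answer: 0 6 6 6 9 18

Derivation:
Fragment 1: offset=3 data="SKG" -> buffer=???SKG???????????? -> prefix_len=0
Fragment 2: offset=0 data="oUc" -> buffer=oUcSKG???????????? -> prefix_len=6
Fragment 3: offset=13 data="ma" -> buffer=oUcSKG???????ma??? -> prefix_len=6
Fragment 4: offset=15 data="epD" -> buffer=oUcSKG???????maepD -> prefix_len=6
Fragment 5: offset=6 data="Uuo" -> buffer=oUcSKGUuo????maepD -> prefix_len=9
Fragment 6: offset=9 data="VeiZ" -> buffer=oUcSKGUuoVeiZmaepD -> prefix_len=18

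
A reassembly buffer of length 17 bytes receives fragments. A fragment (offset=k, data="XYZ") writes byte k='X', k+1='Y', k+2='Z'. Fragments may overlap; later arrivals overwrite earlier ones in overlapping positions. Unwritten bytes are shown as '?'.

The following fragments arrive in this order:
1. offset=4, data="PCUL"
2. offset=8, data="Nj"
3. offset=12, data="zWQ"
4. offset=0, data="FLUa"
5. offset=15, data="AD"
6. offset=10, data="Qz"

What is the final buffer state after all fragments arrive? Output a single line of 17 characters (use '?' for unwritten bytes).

Answer: FLUaPCULNjQzzWQAD

Derivation:
Fragment 1: offset=4 data="PCUL" -> buffer=????PCUL?????????
Fragment 2: offset=8 data="Nj" -> buffer=????PCULNj???????
Fragment 3: offset=12 data="zWQ" -> buffer=????PCULNj??zWQ??
Fragment 4: offset=0 data="FLUa" -> buffer=FLUaPCULNj??zWQ??
Fragment 5: offset=15 data="AD" -> buffer=FLUaPCULNj??zWQAD
Fragment 6: offset=10 data="Qz" -> buffer=FLUaPCULNjQzzWQAD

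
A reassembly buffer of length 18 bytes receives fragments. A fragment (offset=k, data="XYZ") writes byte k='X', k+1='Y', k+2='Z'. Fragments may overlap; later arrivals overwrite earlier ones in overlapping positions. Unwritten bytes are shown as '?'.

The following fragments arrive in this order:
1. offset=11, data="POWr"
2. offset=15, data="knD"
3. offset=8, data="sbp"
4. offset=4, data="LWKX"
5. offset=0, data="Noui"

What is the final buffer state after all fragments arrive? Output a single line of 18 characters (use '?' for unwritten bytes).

Fragment 1: offset=11 data="POWr" -> buffer=???????????POWr???
Fragment 2: offset=15 data="knD" -> buffer=???????????POWrknD
Fragment 3: offset=8 data="sbp" -> buffer=????????sbpPOWrknD
Fragment 4: offset=4 data="LWKX" -> buffer=????LWKXsbpPOWrknD
Fragment 5: offset=0 data="Noui" -> buffer=NouiLWKXsbpPOWrknD

Answer: NouiLWKXsbpPOWrknD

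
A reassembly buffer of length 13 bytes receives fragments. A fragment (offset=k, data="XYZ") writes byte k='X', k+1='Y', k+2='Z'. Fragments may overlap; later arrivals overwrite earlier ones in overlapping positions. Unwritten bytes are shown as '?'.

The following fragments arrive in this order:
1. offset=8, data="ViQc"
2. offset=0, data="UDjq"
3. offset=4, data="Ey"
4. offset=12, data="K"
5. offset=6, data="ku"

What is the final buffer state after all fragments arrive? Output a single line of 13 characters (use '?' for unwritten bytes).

Fragment 1: offset=8 data="ViQc" -> buffer=????????ViQc?
Fragment 2: offset=0 data="UDjq" -> buffer=UDjq????ViQc?
Fragment 3: offset=4 data="Ey" -> buffer=UDjqEy??ViQc?
Fragment 4: offset=12 data="K" -> buffer=UDjqEy??ViQcK
Fragment 5: offset=6 data="ku" -> buffer=UDjqEykuViQcK

Answer: UDjqEykuViQcK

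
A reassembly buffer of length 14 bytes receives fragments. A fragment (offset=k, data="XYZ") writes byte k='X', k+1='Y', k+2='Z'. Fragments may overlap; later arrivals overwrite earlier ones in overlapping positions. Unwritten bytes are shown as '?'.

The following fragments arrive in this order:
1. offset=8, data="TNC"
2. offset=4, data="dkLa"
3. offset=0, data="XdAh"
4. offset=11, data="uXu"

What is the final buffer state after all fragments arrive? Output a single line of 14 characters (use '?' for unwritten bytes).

Answer: XdAhdkLaTNCuXu

Derivation:
Fragment 1: offset=8 data="TNC" -> buffer=????????TNC???
Fragment 2: offset=4 data="dkLa" -> buffer=????dkLaTNC???
Fragment 3: offset=0 data="XdAh" -> buffer=XdAhdkLaTNC???
Fragment 4: offset=11 data="uXu" -> buffer=XdAhdkLaTNCuXu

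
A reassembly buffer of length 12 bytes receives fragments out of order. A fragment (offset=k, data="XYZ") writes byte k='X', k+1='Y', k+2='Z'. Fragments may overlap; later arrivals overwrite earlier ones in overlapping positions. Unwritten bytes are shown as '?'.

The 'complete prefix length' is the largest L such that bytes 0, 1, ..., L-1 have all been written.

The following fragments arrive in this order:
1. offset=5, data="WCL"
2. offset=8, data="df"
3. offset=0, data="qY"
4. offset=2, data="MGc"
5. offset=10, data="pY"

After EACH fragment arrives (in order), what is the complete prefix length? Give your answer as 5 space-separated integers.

Fragment 1: offset=5 data="WCL" -> buffer=?????WCL???? -> prefix_len=0
Fragment 2: offset=8 data="df" -> buffer=?????WCLdf?? -> prefix_len=0
Fragment 3: offset=0 data="qY" -> buffer=qY???WCLdf?? -> prefix_len=2
Fragment 4: offset=2 data="MGc" -> buffer=qYMGcWCLdf?? -> prefix_len=10
Fragment 5: offset=10 data="pY" -> buffer=qYMGcWCLdfpY -> prefix_len=12

Answer: 0 0 2 10 12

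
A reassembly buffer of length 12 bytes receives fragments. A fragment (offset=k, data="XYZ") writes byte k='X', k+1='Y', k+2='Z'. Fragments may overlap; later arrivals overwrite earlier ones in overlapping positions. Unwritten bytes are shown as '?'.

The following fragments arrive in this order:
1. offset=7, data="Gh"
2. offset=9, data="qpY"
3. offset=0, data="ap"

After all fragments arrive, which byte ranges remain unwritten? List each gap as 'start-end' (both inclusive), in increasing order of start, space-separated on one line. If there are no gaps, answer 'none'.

Fragment 1: offset=7 len=2
Fragment 2: offset=9 len=3
Fragment 3: offset=0 len=2
Gaps: 2-6

Answer: 2-6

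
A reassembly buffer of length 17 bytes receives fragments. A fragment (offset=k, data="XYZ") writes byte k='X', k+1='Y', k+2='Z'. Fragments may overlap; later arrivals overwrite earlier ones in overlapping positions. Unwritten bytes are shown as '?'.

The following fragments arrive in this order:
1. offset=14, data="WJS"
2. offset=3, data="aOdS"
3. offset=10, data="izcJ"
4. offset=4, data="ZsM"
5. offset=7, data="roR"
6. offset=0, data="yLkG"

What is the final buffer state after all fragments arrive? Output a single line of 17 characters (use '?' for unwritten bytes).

Fragment 1: offset=14 data="WJS" -> buffer=??????????????WJS
Fragment 2: offset=3 data="aOdS" -> buffer=???aOdS???????WJS
Fragment 3: offset=10 data="izcJ" -> buffer=???aOdS???izcJWJS
Fragment 4: offset=4 data="ZsM" -> buffer=???aZsM???izcJWJS
Fragment 5: offset=7 data="roR" -> buffer=???aZsMroRizcJWJS
Fragment 6: offset=0 data="yLkG" -> buffer=yLkGZsMroRizcJWJS

Answer: yLkGZsMroRizcJWJS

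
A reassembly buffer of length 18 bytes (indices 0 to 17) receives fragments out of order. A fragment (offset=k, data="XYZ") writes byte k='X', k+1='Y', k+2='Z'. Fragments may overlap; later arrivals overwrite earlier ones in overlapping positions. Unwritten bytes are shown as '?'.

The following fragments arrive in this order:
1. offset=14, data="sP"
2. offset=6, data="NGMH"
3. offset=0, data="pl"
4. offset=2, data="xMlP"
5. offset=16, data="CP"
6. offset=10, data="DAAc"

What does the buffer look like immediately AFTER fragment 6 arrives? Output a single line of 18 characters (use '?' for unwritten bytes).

Fragment 1: offset=14 data="sP" -> buffer=??????????????sP??
Fragment 2: offset=6 data="NGMH" -> buffer=??????NGMH????sP??
Fragment 3: offset=0 data="pl" -> buffer=pl????NGMH????sP??
Fragment 4: offset=2 data="xMlP" -> buffer=plxMlPNGMH????sP??
Fragment 5: offset=16 data="CP" -> buffer=plxMlPNGMH????sPCP
Fragment 6: offset=10 data="DAAc" -> buffer=plxMlPNGMHDAAcsPCP

Answer: plxMlPNGMHDAAcsPCP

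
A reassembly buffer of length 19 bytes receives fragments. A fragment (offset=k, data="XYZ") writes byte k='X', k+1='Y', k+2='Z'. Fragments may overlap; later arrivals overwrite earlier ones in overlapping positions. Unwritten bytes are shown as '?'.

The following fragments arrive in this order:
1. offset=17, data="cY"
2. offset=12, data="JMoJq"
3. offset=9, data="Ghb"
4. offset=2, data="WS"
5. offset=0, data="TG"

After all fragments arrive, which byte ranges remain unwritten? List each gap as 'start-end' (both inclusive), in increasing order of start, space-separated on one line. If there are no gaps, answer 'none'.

Fragment 1: offset=17 len=2
Fragment 2: offset=12 len=5
Fragment 3: offset=9 len=3
Fragment 4: offset=2 len=2
Fragment 5: offset=0 len=2
Gaps: 4-8

Answer: 4-8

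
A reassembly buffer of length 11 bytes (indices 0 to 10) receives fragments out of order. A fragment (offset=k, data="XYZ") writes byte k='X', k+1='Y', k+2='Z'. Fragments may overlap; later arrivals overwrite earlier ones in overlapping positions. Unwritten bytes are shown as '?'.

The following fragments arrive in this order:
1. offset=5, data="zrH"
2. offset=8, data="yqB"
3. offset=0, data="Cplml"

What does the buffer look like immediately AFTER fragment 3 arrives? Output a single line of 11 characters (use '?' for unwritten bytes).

Fragment 1: offset=5 data="zrH" -> buffer=?????zrH???
Fragment 2: offset=8 data="yqB" -> buffer=?????zrHyqB
Fragment 3: offset=0 data="Cplml" -> buffer=CplmlzrHyqB

Answer: CplmlzrHyqB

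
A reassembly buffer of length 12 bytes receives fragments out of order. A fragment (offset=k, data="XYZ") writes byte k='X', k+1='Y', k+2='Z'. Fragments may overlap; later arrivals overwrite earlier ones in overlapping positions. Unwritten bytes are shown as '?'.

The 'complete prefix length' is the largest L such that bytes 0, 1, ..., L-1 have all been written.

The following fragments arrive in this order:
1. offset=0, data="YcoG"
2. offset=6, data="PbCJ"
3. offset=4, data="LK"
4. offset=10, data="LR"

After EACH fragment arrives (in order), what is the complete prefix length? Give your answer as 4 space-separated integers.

Fragment 1: offset=0 data="YcoG" -> buffer=YcoG???????? -> prefix_len=4
Fragment 2: offset=6 data="PbCJ" -> buffer=YcoG??PbCJ?? -> prefix_len=4
Fragment 3: offset=4 data="LK" -> buffer=YcoGLKPbCJ?? -> prefix_len=10
Fragment 4: offset=10 data="LR" -> buffer=YcoGLKPbCJLR -> prefix_len=12

Answer: 4 4 10 12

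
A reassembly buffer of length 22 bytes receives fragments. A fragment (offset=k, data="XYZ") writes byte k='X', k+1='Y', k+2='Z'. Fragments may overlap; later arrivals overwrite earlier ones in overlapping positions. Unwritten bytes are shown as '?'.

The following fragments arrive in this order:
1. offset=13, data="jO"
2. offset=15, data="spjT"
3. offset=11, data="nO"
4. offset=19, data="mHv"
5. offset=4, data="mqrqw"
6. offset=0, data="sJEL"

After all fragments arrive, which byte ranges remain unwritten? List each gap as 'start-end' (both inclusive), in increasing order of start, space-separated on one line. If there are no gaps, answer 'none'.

Fragment 1: offset=13 len=2
Fragment 2: offset=15 len=4
Fragment 3: offset=11 len=2
Fragment 4: offset=19 len=3
Fragment 5: offset=4 len=5
Fragment 6: offset=0 len=4
Gaps: 9-10

Answer: 9-10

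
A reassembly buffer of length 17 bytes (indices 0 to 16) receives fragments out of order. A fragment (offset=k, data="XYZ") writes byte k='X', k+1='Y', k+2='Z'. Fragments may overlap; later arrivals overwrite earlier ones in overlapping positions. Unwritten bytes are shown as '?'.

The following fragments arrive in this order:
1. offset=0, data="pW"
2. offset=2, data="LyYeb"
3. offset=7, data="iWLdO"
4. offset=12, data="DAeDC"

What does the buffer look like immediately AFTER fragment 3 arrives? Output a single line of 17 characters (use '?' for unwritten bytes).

Answer: pWLyYebiWLdO?????

Derivation:
Fragment 1: offset=0 data="pW" -> buffer=pW???????????????
Fragment 2: offset=2 data="LyYeb" -> buffer=pWLyYeb??????????
Fragment 3: offset=7 data="iWLdO" -> buffer=pWLyYebiWLdO?????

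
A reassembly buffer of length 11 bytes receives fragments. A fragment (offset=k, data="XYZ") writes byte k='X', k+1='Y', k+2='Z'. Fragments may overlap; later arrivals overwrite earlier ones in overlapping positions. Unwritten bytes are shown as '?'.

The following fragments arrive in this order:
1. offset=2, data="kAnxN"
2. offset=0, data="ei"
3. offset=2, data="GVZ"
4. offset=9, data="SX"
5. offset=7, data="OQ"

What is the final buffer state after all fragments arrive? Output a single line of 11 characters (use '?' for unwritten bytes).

Answer: eiGVZxNOQSX

Derivation:
Fragment 1: offset=2 data="kAnxN" -> buffer=??kAnxN????
Fragment 2: offset=0 data="ei" -> buffer=eikAnxN????
Fragment 3: offset=2 data="GVZ" -> buffer=eiGVZxN????
Fragment 4: offset=9 data="SX" -> buffer=eiGVZxN??SX
Fragment 5: offset=7 data="OQ" -> buffer=eiGVZxNOQSX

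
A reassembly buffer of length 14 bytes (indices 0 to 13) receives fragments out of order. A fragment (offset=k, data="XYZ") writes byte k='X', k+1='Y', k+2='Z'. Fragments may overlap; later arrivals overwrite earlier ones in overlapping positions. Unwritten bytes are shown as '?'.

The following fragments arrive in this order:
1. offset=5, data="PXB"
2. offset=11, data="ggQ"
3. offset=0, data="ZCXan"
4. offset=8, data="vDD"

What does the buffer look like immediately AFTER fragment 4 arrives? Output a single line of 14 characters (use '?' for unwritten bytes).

Fragment 1: offset=5 data="PXB" -> buffer=?????PXB??????
Fragment 2: offset=11 data="ggQ" -> buffer=?????PXB???ggQ
Fragment 3: offset=0 data="ZCXan" -> buffer=ZCXanPXB???ggQ
Fragment 4: offset=8 data="vDD" -> buffer=ZCXanPXBvDDggQ

Answer: ZCXanPXBvDDggQ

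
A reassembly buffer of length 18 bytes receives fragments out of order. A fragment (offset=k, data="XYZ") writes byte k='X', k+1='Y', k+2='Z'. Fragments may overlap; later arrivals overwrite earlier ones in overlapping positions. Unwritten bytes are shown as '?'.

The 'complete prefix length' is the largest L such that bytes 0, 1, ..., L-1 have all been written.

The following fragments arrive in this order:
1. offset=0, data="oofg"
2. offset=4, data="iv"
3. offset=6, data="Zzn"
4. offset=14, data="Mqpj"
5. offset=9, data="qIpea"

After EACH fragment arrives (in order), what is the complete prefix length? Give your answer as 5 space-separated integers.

Answer: 4 6 9 9 18

Derivation:
Fragment 1: offset=0 data="oofg" -> buffer=oofg?????????????? -> prefix_len=4
Fragment 2: offset=4 data="iv" -> buffer=oofgiv???????????? -> prefix_len=6
Fragment 3: offset=6 data="Zzn" -> buffer=oofgivZzn????????? -> prefix_len=9
Fragment 4: offset=14 data="Mqpj" -> buffer=oofgivZzn?????Mqpj -> prefix_len=9
Fragment 5: offset=9 data="qIpea" -> buffer=oofgivZznqIpeaMqpj -> prefix_len=18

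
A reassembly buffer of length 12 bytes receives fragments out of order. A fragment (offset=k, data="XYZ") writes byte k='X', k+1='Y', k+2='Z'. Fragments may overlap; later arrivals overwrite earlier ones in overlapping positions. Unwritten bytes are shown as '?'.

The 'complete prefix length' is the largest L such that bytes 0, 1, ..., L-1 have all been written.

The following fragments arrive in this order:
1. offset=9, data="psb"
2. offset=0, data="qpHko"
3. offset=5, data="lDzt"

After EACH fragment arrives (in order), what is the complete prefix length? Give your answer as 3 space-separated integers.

Fragment 1: offset=9 data="psb" -> buffer=?????????psb -> prefix_len=0
Fragment 2: offset=0 data="qpHko" -> buffer=qpHko????psb -> prefix_len=5
Fragment 3: offset=5 data="lDzt" -> buffer=qpHkolDztpsb -> prefix_len=12

Answer: 0 5 12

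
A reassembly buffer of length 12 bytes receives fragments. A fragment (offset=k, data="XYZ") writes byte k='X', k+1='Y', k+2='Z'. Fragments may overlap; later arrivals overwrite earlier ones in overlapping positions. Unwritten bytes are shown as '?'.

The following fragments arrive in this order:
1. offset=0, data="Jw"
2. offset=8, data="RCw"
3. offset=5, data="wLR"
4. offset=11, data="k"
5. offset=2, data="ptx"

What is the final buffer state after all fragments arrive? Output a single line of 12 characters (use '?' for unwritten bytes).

Answer: JwptxwLRRCwk

Derivation:
Fragment 1: offset=0 data="Jw" -> buffer=Jw??????????
Fragment 2: offset=8 data="RCw" -> buffer=Jw??????RCw?
Fragment 3: offset=5 data="wLR" -> buffer=Jw???wLRRCw?
Fragment 4: offset=11 data="k" -> buffer=Jw???wLRRCwk
Fragment 5: offset=2 data="ptx" -> buffer=JwptxwLRRCwk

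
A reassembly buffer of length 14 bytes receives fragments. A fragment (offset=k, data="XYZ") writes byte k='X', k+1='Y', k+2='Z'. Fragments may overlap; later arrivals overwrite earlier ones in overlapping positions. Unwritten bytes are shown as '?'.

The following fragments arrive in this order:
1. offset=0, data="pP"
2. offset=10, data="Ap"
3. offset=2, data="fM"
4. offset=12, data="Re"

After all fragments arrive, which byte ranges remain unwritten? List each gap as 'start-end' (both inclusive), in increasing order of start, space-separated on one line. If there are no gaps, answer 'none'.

Answer: 4-9

Derivation:
Fragment 1: offset=0 len=2
Fragment 2: offset=10 len=2
Fragment 3: offset=2 len=2
Fragment 4: offset=12 len=2
Gaps: 4-9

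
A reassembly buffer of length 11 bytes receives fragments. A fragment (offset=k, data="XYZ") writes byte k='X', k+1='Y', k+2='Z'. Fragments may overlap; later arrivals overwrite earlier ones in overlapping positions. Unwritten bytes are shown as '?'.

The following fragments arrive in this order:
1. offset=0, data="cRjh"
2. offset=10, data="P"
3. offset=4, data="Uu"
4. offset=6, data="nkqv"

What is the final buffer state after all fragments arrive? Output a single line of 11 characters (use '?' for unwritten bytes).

Answer: cRjhUunkqvP

Derivation:
Fragment 1: offset=0 data="cRjh" -> buffer=cRjh???????
Fragment 2: offset=10 data="P" -> buffer=cRjh??????P
Fragment 3: offset=4 data="Uu" -> buffer=cRjhUu????P
Fragment 4: offset=6 data="nkqv" -> buffer=cRjhUunkqvP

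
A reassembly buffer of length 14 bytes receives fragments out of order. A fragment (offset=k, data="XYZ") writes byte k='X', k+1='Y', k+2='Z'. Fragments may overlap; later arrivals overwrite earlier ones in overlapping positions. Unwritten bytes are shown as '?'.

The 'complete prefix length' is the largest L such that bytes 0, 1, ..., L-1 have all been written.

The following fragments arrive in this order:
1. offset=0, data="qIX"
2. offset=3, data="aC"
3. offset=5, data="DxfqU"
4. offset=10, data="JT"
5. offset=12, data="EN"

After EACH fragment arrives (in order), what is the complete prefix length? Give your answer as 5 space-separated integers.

Fragment 1: offset=0 data="qIX" -> buffer=qIX??????????? -> prefix_len=3
Fragment 2: offset=3 data="aC" -> buffer=qIXaC????????? -> prefix_len=5
Fragment 3: offset=5 data="DxfqU" -> buffer=qIXaCDxfqU???? -> prefix_len=10
Fragment 4: offset=10 data="JT" -> buffer=qIXaCDxfqUJT?? -> prefix_len=12
Fragment 5: offset=12 data="EN" -> buffer=qIXaCDxfqUJTEN -> prefix_len=14

Answer: 3 5 10 12 14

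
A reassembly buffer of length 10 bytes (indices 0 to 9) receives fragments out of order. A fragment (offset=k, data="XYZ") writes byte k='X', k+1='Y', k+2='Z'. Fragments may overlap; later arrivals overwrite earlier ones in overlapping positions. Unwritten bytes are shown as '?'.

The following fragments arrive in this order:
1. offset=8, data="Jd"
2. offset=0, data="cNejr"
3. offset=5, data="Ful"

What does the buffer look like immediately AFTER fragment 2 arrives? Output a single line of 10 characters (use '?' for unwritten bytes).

Fragment 1: offset=8 data="Jd" -> buffer=????????Jd
Fragment 2: offset=0 data="cNejr" -> buffer=cNejr???Jd

Answer: cNejr???Jd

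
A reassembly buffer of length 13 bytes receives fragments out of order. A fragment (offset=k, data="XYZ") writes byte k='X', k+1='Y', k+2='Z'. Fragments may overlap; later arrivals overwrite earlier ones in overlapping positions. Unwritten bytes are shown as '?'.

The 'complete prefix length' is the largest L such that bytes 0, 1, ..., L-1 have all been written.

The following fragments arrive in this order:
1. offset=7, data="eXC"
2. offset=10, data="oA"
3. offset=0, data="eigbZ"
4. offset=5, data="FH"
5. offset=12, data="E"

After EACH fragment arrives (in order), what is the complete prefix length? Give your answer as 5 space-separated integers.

Fragment 1: offset=7 data="eXC" -> buffer=???????eXC??? -> prefix_len=0
Fragment 2: offset=10 data="oA" -> buffer=???????eXCoA? -> prefix_len=0
Fragment 3: offset=0 data="eigbZ" -> buffer=eigbZ??eXCoA? -> prefix_len=5
Fragment 4: offset=5 data="FH" -> buffer=eigbZFHeXCoA? -> prefix_len=12
Fragment 5: offset=12 data="E" -> buffer=eigbZFHeXCoAE -> prefix_len=13

Answer: 0 0 5 12 13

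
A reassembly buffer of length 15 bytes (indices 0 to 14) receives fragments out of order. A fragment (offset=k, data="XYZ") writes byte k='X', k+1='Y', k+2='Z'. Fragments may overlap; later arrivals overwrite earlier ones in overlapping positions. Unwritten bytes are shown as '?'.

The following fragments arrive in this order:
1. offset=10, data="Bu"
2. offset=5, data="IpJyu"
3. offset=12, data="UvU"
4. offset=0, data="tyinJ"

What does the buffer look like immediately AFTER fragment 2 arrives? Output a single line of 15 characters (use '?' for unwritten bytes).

Answer: ?????IpJyuBu???

Derivation:
Fragment 1: offset=10 data="Bu" -> buffer=??????????Bu???
Fragment 2: offset=5 data="IpJyu" -> buffer=?????IpJyuBu???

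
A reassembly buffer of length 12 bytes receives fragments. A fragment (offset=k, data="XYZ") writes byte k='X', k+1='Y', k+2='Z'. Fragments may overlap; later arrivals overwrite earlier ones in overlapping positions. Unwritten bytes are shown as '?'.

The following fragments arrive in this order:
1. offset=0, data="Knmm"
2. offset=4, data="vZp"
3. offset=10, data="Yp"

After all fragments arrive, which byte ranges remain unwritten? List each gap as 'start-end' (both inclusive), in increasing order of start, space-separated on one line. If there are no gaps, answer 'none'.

Fragment 1: offset=0 len=4
Fragment 2: offset=4 len=3
Fragment 3: offset=10 len=2
Gaps: 7-9

Answer: 7-9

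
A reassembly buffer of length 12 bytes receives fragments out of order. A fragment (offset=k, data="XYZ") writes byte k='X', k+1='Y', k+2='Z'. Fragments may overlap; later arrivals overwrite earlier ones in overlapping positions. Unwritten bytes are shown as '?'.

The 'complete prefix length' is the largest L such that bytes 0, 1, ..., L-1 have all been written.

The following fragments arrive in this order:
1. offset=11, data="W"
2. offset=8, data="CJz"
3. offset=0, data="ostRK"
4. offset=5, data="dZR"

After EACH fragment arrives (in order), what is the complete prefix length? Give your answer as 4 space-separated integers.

Fragment 1: offset=11 data="W" -> buffer=???????????W -> prefix_len=0
Fragment 2: offset=8 data="CJz" -> buffer=????????CJzW -> prefix_len=0
Fragment 3: offset=0 data="ostRK" -> buffer=ostRK???CJzW -> prefix_len=5
Fragment 4: offset=5 data="dZR" -> buffer=ostRKdZRCJzW -> prefix_len=12

Answer: 0 0 5 12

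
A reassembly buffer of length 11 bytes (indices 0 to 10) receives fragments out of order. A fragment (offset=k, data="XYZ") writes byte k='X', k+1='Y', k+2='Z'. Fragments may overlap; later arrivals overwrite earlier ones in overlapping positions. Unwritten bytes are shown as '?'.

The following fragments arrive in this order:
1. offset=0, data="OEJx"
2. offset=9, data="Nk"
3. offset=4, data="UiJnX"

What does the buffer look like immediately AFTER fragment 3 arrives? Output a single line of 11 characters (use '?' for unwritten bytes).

Fragment 1: offset=0 data="OEJx" -> buffer=OEJx???????
Fragment 2: offset=9 data="Nk" -> buffer=OEJx?????Nk
Fragment 3: offset=4 data="UiJnX" -> buffer=OEJxUiJnXNk

Answer: OEJxUiJnXNk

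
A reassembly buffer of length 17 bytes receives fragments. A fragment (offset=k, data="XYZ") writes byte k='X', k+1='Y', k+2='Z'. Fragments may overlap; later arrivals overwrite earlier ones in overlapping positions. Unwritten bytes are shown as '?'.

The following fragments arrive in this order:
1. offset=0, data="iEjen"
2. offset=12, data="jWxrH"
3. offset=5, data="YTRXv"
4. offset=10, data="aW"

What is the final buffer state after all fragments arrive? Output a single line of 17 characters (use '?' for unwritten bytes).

Answer: iEjenYTRXvaWjWxrH

Derivation:
Fragment 1: offset=0 data="iEjen" -> buffer=iEjen????????????
Fragment 2: offset=12 data="jWxrH" -> buffer=iEjen???????jWxrH
Fragment 3: offset=5 data="YTRXv" -> buffer=iEjenYTRXv??jWxrH
Fragment 4: offset=10 data="aW" -> buffer=iEjenYTRXvaWjWxrH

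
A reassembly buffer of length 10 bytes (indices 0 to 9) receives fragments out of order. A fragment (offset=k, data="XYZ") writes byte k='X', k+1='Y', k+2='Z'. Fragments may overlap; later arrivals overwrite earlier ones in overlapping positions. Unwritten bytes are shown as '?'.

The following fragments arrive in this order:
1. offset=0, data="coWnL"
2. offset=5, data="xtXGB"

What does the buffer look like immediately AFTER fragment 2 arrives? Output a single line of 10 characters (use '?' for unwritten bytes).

Fragment 1: offset=0 data="coWnL" -> buffer=coWnL?????
Fragment 2: offset=5 data="xtXGB" -> buffer=coWnLxtXGB

Answer: coWnLxtXGB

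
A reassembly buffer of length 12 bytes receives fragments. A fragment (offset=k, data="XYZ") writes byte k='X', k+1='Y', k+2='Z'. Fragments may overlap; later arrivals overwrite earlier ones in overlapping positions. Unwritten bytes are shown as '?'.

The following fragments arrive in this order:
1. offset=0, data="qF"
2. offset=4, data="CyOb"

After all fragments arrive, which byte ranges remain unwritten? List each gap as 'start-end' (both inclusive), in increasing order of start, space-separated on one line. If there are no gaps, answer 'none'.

Answer: 2-3 8-11

Derivation:
Fragment 1: offset=0 len=2
Fragment 2: offset=4 len=4
Gaps: 2-3 8-11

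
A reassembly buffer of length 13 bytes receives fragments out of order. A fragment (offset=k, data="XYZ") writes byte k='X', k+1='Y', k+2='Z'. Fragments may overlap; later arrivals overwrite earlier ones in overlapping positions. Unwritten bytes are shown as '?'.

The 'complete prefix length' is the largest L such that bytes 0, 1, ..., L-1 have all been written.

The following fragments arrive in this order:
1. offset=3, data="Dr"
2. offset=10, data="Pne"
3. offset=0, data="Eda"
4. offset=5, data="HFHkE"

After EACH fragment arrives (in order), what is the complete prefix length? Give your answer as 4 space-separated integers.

Fragment 1: offset=3 data="Dr" -> buffer=???Dr???????? -> prefix_len=0
Fragment 2: offset=10 data="Pne" -> buffer=???Dr?????Pne -> prefix_len=0
Fragment 3: offset=0 data="Eda" -> buffer=EdaDr?????Pne -> prefix_len=5
Fragment 4: offset=5 data="HFHkE" -> buffer=EdaDrHFHkEPne -> prefix_len=13

Answer: 0 0 5 13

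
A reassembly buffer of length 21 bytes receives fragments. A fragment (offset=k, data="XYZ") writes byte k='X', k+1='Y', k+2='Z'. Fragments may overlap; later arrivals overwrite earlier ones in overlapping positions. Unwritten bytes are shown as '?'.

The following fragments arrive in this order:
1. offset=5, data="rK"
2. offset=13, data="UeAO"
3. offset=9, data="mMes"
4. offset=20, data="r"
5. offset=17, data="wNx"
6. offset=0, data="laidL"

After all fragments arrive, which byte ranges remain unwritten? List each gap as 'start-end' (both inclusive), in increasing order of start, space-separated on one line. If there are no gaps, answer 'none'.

Answer: 7-8

Derivation:
Fragment 1: offset=5 len=2
Fragment 2: offset=13 len=4
Fragment 3: offset=9 len=4
Fragment 4: offset=20 len=1
Fragment 5: offset=17 len=3
Fragment 6: offset=0 len=5
Gaps: 7-8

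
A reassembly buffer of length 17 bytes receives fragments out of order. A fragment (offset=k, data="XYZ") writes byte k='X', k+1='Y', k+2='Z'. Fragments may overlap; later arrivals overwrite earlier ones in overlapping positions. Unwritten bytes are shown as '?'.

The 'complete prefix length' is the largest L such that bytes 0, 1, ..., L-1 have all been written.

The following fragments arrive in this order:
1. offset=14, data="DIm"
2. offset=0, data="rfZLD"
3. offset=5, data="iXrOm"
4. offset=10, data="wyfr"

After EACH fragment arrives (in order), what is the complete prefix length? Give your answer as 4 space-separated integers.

Fragment 1: offset=14 data="DIm" -> buffer=??????????????DIm -> prefix_len=0
Fragment 2: offset=0 data="rfZLD" -> buffer=rfZLD?????????DIm -> prefix_len=5
Fragment 3: offset=5 data="iXrOm" -> buffer=rfZLDiXrOm????DIm -> prefix_len=10
Fragment 4: offset=10 data="wyfr" -> buffer=rfZLDiXrOmwyfrDIm -> prefix_len=17

Answer: 0 5 10 17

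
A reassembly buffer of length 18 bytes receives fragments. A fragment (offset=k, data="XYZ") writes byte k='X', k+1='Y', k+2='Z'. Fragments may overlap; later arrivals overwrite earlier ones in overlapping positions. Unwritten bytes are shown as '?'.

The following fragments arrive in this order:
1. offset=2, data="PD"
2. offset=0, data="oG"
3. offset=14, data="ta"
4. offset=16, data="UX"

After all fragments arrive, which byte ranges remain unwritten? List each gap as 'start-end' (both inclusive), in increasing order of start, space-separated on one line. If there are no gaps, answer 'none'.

Answer: 4-13

Derivation:
Fragment 1: offset=2 len=2
Fragment 2: offset=0 len=2
Fragment 3: offset=14 len=2
Fragment 4: offset=16 len=2
Gaps: 4-13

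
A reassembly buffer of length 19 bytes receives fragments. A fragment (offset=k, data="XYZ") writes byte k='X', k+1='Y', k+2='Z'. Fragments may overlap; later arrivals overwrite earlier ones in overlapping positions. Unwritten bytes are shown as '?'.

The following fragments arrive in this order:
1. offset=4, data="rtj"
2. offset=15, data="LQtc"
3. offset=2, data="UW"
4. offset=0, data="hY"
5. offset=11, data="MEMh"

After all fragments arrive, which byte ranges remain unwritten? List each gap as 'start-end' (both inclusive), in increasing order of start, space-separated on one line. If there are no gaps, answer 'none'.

Answer: 7-10

Derivation:
Fragment 1: offset=4 len=3
Fragment 2: offset=15 len=4
Fragment 3: offset=2 len=2
Fragment 4: offset=0 len=2
Fragment 5: offset=11 len=4
Gaps: 7-10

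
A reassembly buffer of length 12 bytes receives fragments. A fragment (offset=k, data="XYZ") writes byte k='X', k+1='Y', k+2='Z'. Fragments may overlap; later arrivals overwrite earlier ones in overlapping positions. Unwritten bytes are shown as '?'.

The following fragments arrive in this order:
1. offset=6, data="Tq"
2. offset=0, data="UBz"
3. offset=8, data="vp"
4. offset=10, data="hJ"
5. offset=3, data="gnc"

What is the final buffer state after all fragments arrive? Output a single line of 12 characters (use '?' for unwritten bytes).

Fragment 1: offset=6 data="Tq" -> buffer=??????Tq????
Fragment 2: offset=0 data="UBz" -> buffer=UBz???Tq????
Fragment 3: offset=8 data="vp" -> buffer=UBz???Tqvp??
Fragment 4: offset=10 data="hJ" -> buffer=UBz???TqvphJ
Fragment 5: offset=3 data="gnc" -> buffer=UBzgncTqvphJ

Answer: UBzgncTqvphJ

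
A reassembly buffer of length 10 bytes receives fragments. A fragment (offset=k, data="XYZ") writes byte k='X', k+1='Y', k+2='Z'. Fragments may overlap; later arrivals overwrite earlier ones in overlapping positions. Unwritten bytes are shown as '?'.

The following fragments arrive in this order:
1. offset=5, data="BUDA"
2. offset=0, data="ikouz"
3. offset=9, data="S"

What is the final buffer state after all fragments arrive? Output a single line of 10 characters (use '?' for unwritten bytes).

Answer: ikouzBUDAS

Derivation:
Fragment 1: offset=5 data="BUDA" -> buffer=?????BUDA?
Fragment 2: offset=0 data="ikouz" -> buffer=ikouzBUDA?
Fragment 3: offset=9 data="S" -> buffer=ikouzBUDAS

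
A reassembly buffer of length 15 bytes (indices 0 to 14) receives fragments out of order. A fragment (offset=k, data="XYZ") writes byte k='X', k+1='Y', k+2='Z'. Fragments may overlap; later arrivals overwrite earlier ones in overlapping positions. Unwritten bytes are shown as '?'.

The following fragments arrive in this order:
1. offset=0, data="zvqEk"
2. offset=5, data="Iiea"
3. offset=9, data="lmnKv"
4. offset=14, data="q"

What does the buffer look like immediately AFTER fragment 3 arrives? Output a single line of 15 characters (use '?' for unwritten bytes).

Fragment 1: offset=0 data="zvqEk" -> buffer=zvqEk??????????
Fragment 2: offset=5 data="Iiea" -> buffer=zvqEkIiea??????
Fragment 3: offset=9 data="lmnKv" -> buffer=zvqEkIiealmnKv?

Answer: zvqEkIiealmnKv?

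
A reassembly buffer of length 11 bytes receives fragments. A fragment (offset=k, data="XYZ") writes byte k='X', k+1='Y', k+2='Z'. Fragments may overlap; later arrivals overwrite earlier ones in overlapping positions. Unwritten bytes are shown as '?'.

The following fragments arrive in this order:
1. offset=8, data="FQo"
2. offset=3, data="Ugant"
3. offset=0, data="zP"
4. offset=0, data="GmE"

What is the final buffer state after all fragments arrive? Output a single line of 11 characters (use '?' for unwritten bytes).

Answer: GmEUgantFQo

Derivation:
Fragment 1: offset=8 data="FQo" -> buffer=????????FQo
Fragment 2: offset=3 data="Ugant" -> buffer=???UgantFQo
Fragment 3: offset=0 data="zP" -> buffer=zP?UgantFQo
Fragment 4: offset=0 data="GmE" -> buffer=GmEUgantFQo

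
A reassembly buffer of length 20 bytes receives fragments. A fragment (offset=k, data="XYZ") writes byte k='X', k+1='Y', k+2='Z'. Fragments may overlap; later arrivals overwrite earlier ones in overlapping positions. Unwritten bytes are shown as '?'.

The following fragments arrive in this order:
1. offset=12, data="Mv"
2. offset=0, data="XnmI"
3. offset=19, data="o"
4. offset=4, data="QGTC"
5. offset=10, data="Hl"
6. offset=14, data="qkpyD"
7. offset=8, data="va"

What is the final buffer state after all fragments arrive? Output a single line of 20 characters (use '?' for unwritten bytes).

Answer: XnmIQGTCvaHlMvqkpyDo

Derivation:
Fragment 1: offset=12 data="Mv" -> buffer=????????????Mv??????
Fragment 2: offset=0 data="XnmI" -> buffer=XnmI????????Mv??????
Fragment 3: offset=19 data="o" -> buffer=XnmI????????Mv?????o
Fragment 4: offset=4 data="QGTC" -> buffer=XnmIQGTC????Mv?????o
Fragment 5: offset=10 data="Hl" -> buffer=XnmIQGTC??HlMv?????o
Fragment 6: offset=14 data="qkpyD" -> buffer=XnmIQGTC??HlMvqkpyDo
Fragment 7: offset=8 data="va" -> buffer=XnmIQGTCvaHlMvqkpyDo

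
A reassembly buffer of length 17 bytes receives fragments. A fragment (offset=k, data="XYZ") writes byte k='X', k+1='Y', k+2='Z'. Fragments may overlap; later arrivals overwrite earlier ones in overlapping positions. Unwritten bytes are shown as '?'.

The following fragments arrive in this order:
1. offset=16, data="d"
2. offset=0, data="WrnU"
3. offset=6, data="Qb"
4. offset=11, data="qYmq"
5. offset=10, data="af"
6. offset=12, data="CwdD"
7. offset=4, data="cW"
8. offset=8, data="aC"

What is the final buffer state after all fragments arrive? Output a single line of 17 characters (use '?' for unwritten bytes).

Fragment 1: offset=16 data="d" -> buffer=????????????????d
Fragment 2: offset=0 data="WrnU" -> buffer=WrnU????????????d
Fragment 3: offset=6 data="Qb" -> buffer=WrnU??Qb????????d
Fragment 4: offset=11 data="qYmq" -> buffer=WrnU??Qb???qYmq?d
Fragment 5: offset=10 data="af" -> buffer=WrnU??Qb??afYmq?d
Fragment 6: offset=12 data="CwdD" -> buffer=WrnU??Qb??afCwdDd
Fragment 7: offset=4 data="cW" -> buffer=WrnUcWQb??afCwdDd
Fragment 8: offset=8 data="aC" -> buffer=WrnUcWQbaCafCwdDd

Answer: WrnUcWQbaCafCwdDd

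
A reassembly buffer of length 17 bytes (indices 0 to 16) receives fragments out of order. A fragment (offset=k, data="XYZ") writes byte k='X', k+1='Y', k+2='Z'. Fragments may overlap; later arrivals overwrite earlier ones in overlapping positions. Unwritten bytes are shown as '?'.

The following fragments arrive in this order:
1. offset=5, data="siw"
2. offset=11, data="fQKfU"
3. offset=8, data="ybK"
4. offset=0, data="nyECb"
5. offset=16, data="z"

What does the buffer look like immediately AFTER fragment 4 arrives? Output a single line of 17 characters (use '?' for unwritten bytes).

Answer: nyECbsiwybKfQKfU?

Derivation:
Fragment 1: offset=5 data="siw" -> buffer=?????siw?????????
Fragment 2: offset=11 data="fQKfU" -> buffer=?????siw???fQKfU?
Fragment 3: offset=8 data="ybK" -> buffer=?????siwybKfQKfU?
Fragment 4: offset=0 data="nyECb" -> buffer=nyECbsiwybKfQKfU?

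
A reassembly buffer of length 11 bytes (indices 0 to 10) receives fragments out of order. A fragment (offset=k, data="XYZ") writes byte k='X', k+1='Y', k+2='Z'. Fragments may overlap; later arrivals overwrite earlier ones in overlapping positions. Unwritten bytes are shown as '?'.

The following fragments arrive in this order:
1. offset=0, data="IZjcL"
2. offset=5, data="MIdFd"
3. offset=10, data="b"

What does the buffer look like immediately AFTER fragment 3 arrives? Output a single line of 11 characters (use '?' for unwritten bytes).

Answer: IZjcLMIdFdb

Derivation:
Fragment 1: offset=0 data="IZjcL" -> buffer=IZjcL??????
Fragment 2: offset=5 data="MIdFd" -> buffer=IZjcLMIdFd?
Fragment 3: offset=10 data="b" -> buffer=IZjcLMIdFdb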